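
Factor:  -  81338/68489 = -2^1*67^1*607^1*68489^( - 1 )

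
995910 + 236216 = 1232126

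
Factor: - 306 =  - 2^1*3^2* 17^1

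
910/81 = 11  +  19/81  =  11.23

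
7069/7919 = 7069/7919 = 0.89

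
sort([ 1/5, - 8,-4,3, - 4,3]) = [ - 8,-4, - 4,1/5, 3,3]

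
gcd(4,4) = 4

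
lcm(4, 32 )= 32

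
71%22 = 5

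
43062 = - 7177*( - 6)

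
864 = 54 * 16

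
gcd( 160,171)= 1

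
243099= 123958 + 119141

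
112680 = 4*28170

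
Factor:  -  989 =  - 23^1*43^1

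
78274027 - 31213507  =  47060520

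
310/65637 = 310/65637  =  0.00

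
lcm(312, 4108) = 24648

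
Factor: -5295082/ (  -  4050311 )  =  2^1*13^1*203657^1*4050311^(  -  1)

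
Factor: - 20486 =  -2^1*10243^1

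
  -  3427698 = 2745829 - 6173527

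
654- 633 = 21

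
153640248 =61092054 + 92548194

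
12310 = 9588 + 2722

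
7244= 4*1811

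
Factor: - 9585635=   -  5^1*157^1*12211^1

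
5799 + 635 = 6434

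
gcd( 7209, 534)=267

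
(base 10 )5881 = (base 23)B2G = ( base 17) 135g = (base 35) 4s1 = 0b1011011111001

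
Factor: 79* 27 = 2133=3^3  *  79^1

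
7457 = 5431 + 2026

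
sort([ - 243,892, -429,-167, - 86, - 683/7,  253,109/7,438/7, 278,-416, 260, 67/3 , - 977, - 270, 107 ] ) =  [  -  977, - 429,-416, - 270, - 243, - 167 , - 683/7,-86, 109/7, 67/3,438/7, 107,  253, 260, 278, 892]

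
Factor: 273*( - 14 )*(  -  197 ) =2^1*3^1 * 7^2*13^1*197^1 = 752934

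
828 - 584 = 244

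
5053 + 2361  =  7414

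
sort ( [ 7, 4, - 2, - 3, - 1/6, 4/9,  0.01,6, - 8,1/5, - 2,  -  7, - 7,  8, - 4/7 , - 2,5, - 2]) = [ - 8, - 7, - 7, - 3 , - 2, - 2 , -2,-2, - 4/7, - 1/6,  0.01,1/5,4/9 , 4 , 5, 6, 7 , 8 ] 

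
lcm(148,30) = 2220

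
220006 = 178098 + 41908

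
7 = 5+2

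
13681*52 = 711412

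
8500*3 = 25500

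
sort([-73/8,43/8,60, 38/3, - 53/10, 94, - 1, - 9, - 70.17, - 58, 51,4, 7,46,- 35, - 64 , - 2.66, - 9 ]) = [  -  70.17, - 64, - 58,-35,-73/8 ,- 9, - 9,  -  53/10, - 2.66, - 1,4, 43/8, 7, 38/3, 46,51,60,94 ] 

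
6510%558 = 372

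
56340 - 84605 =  - 28265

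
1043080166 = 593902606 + 449177560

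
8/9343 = 8/9343  =  0.00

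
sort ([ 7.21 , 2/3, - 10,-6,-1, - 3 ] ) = [-10, - 6, - 3, - 1,2/3 , 7.21]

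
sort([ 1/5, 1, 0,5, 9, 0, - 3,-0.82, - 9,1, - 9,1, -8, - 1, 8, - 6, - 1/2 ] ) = [-9, - 9, - 8, - 6, - 3, - 1, - 0.82, - 1/2,0,  0,  1/5 , 1,  1,1, 5,8, 9 ] 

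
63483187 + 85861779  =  149344966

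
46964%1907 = 1196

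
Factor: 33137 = 13^1* 2549^1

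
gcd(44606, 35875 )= 1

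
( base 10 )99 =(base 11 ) 90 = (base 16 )63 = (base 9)120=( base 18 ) 59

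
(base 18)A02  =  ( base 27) 4C2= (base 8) 6252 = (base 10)3242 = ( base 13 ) 1625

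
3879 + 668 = 4547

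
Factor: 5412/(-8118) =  - 2/3 =-  2^1 * 3^ (-1)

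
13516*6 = 81096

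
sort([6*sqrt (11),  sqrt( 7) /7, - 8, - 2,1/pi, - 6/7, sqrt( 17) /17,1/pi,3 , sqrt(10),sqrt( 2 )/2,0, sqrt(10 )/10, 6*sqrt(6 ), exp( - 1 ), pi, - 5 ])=[ - 8, - 5, - 2, - 6/7,0,sqrt( 17 ) /17,sqrt( 10 ) /10, 1/pi,1/pi,exp( - 1 ), sqrt(7) /7, sqrt( 2)/2, 3, pi,sqrt( 10 ),6*sqrt(6 ) , 6*sqrt(11 )] 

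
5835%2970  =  2865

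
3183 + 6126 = 9309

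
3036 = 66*46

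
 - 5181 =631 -5812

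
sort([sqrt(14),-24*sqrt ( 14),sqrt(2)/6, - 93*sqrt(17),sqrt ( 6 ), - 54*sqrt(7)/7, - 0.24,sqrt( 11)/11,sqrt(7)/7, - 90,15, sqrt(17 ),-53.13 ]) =[ - 93*sqrt(17), - 90,- 24*sqrt(14) , - 53.13, - 54* sqrt ( 7)/7, - 0.24, sqrt(2 ) /6, sqrt(11 ) /11,sqrt(7)/7, sqrt (6),sqrt(14),sqrt ( 17 ), 15]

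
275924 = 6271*44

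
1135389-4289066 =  - 3153677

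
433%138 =19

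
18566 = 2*9283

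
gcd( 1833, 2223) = 39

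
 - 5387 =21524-26911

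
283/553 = 283/553 = 0.51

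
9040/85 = 106 + 6/17 = 106.35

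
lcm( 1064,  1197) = 9576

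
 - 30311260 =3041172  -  33352432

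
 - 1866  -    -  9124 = 7258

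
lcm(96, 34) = 1632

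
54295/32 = 54295/32 = 1696.72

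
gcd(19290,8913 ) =3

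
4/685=4/685 = 0.01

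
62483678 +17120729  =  79604407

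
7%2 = 1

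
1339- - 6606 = 7945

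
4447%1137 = 1036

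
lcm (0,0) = 0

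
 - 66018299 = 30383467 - 96401766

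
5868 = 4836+1032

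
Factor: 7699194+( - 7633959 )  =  3^1 * 5^1*4349^1 =65235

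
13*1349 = 17537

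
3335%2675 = 660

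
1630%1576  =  54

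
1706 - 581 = 1125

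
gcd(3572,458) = 2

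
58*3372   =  195576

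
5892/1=5892= 5892.00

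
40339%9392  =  2771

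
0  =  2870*0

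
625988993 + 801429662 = 1427418655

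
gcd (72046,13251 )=1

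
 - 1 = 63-64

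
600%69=48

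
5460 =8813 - 3353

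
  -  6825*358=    - 2443350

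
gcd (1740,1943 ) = 29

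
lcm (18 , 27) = 54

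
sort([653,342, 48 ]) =[48, 342,653]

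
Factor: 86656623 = 3^1*28885541^1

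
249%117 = 15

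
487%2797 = 487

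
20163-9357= 10806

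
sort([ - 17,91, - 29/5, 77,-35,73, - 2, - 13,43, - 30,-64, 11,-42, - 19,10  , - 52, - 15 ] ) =[ - 64, - 52,- 42,-35, - 30, - 19, - 17 , - 15, - 13, - 29/5, - 2,10,11, 43,73,  77,  91 ] 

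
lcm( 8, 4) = 8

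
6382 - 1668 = 4714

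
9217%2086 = 873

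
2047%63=31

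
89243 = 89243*1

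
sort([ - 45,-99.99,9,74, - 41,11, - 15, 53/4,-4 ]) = [ - 99.99, - 45 , - 41 , - 15, - 4,9,11, 53/4,74]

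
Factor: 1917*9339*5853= 3^5*11^1*71^1* 283^1*1951^1  =  104785457139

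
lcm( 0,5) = 0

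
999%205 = 179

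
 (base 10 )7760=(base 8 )17120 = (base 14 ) 2B84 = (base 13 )36bc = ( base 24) db8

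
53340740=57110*934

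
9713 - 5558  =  4155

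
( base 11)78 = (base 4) 1111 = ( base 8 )125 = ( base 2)1010101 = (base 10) 85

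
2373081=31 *76551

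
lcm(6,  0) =0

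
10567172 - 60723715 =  - 50156543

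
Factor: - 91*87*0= 0= 0^1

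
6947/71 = 97+60/71 = 97.85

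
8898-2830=6068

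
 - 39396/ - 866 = 45 + 213/433 = 45.49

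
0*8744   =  0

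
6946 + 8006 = 14952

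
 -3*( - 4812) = 14436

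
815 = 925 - 110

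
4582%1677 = 1228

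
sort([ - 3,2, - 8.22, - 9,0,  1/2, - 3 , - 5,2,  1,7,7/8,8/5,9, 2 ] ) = [-9, - 8.22, - 5,  -  3, - 3,0,1/2,7/8,1 , 8/5,2, 2,2,7,  9]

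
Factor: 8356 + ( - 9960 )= - 1604 = -2^2*401^1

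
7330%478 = 160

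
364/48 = 7+7/12 =7.58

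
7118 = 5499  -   - 1619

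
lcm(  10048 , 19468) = 311488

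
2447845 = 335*7307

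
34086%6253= 2821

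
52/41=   1 + 11/41 = 1.27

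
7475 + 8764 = 16239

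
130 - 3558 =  - 3428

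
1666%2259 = 1666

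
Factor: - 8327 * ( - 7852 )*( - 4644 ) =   -  303641456976 = -2^4*3^3*11^1*13^1 * 43^1*151^1*757^1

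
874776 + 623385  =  1498161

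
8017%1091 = 380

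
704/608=22/19=1.16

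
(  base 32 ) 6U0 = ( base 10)7104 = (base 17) 179F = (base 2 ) 1101111000000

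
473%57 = 17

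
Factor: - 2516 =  - 2^2*17^1*37^1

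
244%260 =244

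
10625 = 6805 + 3820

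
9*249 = 2241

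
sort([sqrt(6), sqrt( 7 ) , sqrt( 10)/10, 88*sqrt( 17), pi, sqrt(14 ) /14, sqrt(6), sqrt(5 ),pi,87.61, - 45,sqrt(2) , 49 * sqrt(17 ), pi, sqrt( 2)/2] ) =[ - 45,  sqrt( 14 )/14, sqrt(10)/10, sqrt( 2)/2 , sqrt(2 ), sqrt(5),  sqrt(6),sqrt( 6 ), sqrt( 7) , pi, pi , pi,87.61, 49* sqrt( 17), 88*sqrt(17) ] 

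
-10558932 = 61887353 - 72446285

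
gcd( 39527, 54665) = 841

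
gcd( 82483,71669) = 1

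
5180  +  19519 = 24699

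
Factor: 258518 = 2^1 * 13^1*61^1 * 163^1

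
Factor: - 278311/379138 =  - 2^( - 1)*11^1*163^( - 1 )*1163^ ( - 1) * 25301^1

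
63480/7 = 63480/7=9068.57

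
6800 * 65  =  442000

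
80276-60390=19886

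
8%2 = 0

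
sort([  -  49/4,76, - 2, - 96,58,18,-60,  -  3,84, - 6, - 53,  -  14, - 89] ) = [ - 96, - 89, - 60, - 53, - 14, - 49/4, - 6, - 3, - 2,18,58, 76,84 ]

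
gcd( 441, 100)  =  1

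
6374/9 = 708 + 2/9 = 708.22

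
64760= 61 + 64699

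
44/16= 2  +  3/4 = 2.75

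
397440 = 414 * 960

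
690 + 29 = 719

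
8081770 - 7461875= 619895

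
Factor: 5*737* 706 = 2^1*5^1*11^1 * 67^1*353^1 = 2601610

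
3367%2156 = 1211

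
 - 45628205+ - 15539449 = -61167654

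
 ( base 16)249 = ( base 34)h7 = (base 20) 195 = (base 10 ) 585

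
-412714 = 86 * ( - 4799)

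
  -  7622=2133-9755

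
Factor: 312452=2^2*7^1*11159^1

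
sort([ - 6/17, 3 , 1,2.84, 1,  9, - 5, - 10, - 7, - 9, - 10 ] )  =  [ - 10, - 10, - 9,-7, - 5,  -  6/17,1,1,2.84 , 3,  9]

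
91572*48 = 4395456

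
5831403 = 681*8563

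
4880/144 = 305/9 =33.89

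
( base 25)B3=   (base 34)86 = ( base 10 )278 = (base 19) EC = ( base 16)116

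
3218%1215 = 788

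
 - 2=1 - 3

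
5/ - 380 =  - 1+75/76  =  - 0.01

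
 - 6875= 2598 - 9473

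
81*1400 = 113400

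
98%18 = 8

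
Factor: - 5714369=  - 5714369^1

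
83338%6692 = 3034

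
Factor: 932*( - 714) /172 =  - 2^1 * 3^1*7^1 * 17^1* 43^( - 1 ) * 233^1 = - 166362/43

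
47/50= 47/50  =  0.94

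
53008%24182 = 4644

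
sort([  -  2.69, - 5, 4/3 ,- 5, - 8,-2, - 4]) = [ - 8, - 5,-5, - 4,  -  2.69,-2,4/3 ]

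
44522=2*22261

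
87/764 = 87/764 = 0.11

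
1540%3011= 1540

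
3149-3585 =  - 436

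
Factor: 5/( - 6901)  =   - 5^1*67^ ( -1)*103^( - 1) 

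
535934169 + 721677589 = 1257611758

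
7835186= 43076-  -  7792110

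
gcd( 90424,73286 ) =2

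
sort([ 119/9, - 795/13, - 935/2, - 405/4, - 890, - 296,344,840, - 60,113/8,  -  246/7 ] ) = [ - 890, - 935/2, - 296,  -  405/4,  -  795/13, - 60, -246/7,119/9,113/8,344 , 840]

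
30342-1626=28716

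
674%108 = 26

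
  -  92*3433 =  - 315836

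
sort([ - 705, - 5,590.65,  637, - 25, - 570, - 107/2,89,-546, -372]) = [ - 705, - 570, - 546,  -  372, - 107/2,  -  25, - 5,  89,590.65 , 637] 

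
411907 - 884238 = - 472331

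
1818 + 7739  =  9557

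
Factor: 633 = 3^1*211^1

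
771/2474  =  771/2474 = 0.31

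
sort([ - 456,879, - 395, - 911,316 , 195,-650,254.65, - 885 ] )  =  [-911,  -  885, - 650, - 456,-395, 195,  254.65,  316,879]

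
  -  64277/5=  - 12856+3/5 = - 12855.40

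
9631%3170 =121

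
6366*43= 273738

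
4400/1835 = 880/367= 2.40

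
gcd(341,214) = 1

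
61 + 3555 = 3616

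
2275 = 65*35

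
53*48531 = 2572143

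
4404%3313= 1091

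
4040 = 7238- 3198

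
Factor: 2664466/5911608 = 1332233/2955804 =2^( - 2 )*3^( - 1)*7^1*83^1*2293^1*246317^( - 1)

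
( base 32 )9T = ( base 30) ah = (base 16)13D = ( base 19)gd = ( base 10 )317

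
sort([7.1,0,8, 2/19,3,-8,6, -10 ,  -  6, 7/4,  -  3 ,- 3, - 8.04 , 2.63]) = [ - 10 , - 8.04  , - 8, - 6,- 3,-3,0,2/19  ,  7/4,2.63,3, 6 , 7.1,8 ]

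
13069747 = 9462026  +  3607721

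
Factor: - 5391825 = - 3^1*5^2*29^1*37^1*67^1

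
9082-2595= 6487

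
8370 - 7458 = 912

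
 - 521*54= - 28134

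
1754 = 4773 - 3019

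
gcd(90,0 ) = 90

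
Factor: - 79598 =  - 2^1*39799^1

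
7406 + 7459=14865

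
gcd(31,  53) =1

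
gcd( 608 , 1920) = 32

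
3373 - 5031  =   - 1658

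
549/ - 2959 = -1 +2410/2959  =  - 0.19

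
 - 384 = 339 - 723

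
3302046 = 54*61149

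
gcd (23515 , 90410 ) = 5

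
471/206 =471/206 = 2.29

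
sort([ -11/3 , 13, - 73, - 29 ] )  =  [ - 73, -29, - 11/3, 13] 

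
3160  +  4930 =8090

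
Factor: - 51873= - 3^1 *17291^1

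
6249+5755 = 12004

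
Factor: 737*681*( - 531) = - 266507307 =- 3^3*11^1*59^1 * 67^1*227^1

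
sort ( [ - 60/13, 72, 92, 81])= [-60/13,72, 81,92 ]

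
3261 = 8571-5310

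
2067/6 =689/2= 344.50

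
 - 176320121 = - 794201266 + 617881145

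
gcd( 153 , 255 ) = 51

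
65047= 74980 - 9933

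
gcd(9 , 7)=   1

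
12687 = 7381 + 5306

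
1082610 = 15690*69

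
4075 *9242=37661150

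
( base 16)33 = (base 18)2F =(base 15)36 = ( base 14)39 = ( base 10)51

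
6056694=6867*882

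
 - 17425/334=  - 17425/334= - 52.17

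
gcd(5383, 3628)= 1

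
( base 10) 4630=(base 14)198A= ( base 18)e54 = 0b1001000010110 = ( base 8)11026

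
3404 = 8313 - 4909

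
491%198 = 95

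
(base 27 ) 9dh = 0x1B11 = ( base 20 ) H69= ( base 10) 6929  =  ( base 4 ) 1230101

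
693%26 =17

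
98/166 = 49/83 = 0.59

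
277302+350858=628160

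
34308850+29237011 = 63545861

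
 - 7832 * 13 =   -  101816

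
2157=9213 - 7056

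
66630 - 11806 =54824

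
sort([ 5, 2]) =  [2, 5]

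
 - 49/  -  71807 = 49/71807 = 0.00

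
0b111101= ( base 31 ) 1u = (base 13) 49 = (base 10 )61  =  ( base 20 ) 31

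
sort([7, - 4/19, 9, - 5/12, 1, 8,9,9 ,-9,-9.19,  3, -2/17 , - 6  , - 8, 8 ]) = [ - 9.19 , - 9 , - 8 , - 6 , - 5/12, - 4/19, - 2/17,1,3,7, 8,  8 , 9, 9, 9]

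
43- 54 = - 11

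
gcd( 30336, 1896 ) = 1896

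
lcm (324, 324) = 324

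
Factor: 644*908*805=470725360=2^4*5^1 * 7^2*23^2*227^1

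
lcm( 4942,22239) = 44478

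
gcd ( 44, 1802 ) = 2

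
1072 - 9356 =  - 8284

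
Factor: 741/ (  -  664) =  -2^(- 3)*3^1 * 13^1 * 19^1 * 83^( -1) 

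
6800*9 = 61200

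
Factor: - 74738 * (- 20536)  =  1534819568 = 2^4*17^1*151^1*37369^1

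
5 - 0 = 5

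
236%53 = 24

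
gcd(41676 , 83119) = 1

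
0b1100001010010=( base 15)1CA1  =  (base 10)6226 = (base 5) 144401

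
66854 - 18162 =48692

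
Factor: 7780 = 2^2*5^1*389^1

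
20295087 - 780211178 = - 759916091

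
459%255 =204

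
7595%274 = 197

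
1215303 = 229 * 5307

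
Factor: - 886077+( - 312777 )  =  -2^1 * 3^3 * 149^2= - 1198854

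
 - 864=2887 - 3751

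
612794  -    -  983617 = 1596411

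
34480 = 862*40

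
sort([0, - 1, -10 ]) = [-10,  -  1 , 0] 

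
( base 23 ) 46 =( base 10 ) 98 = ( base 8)142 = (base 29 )3b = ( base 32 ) 32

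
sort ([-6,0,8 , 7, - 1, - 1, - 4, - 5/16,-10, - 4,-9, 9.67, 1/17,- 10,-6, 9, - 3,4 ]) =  [ - 10,-10, - 9, - 6, - 6, - 4,- 4,- 3,  -  1, - 1 , - 5/16, 0,1/17 , 4, 7, 8,9,9.67]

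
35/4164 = 35/4164 = 0.01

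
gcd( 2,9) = 1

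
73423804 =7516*9769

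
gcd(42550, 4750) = 50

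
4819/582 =8 + 163/582 = 8.28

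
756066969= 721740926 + 34326043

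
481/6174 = 481/6174= 0.08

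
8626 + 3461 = 12087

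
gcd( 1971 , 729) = 27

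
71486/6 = 35743/3 = 11914.33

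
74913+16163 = 91076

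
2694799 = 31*86929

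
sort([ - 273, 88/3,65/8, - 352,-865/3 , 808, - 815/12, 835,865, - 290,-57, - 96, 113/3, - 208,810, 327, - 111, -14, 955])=[ - 352, - 290, - 865/3, - 273, - 208, - 111, - 96, - 815/12,  -  57, - 14, 65/8,88/3,113/3, 327, 808, 810,835, 865,955 ] 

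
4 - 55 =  -51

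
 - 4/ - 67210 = 2/33605 = 0.00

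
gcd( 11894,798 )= 38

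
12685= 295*43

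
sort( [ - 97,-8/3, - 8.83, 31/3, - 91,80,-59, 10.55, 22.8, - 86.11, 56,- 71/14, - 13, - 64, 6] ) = [-97, - 91,-86.11 , -64,-59,- 13, - 8.83,-71/14 , - 8/3,6,31/3, 10.55,  22.8, 56, 80 ] 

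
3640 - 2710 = 930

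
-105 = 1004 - 1109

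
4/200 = 1/50 = 0.02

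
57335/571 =100  +  235/571= 100.41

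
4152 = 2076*2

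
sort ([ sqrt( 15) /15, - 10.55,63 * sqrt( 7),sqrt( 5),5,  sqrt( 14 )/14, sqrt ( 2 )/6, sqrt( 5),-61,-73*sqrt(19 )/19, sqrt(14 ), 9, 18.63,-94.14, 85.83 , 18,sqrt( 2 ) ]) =[  -  94.14 , - 61, - 73*sqrt(19 )/19 , - 10.55, sqrt( 2)/6, sqrt( 15)/15,sqrt (14)/14, sqrt( 2 ),  sqrt ( 5),sqrt(5 ), sqrt( 14 ),5, 9,18, 18.63  ,  85.83,63  *sqrt(7 )]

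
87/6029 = 87/6029  =  0.01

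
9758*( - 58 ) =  - 565964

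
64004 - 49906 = 14098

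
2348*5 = 11740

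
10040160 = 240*41834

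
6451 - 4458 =1993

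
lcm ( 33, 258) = 2838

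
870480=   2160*403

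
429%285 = 144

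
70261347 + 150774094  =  221035441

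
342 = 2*171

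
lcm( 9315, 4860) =111780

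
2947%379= 294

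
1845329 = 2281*809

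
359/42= 359/42 =8.55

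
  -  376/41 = -10+34/41 = - 9.17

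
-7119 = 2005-9124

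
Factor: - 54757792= - 2^5 * 1711181^1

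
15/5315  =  3/1063 = 0.00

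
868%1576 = 868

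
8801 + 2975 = 11776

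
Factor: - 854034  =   -2^1*3^1*37^1*3847^1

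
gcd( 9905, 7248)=1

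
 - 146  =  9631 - 9777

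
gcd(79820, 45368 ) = 4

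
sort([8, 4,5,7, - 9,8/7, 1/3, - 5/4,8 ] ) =[ - 9 ,-5/4, 1/3, 8/7,4, 5,7,8, 8]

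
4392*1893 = 8314056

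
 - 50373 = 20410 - 70783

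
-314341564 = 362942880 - 677284444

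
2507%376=251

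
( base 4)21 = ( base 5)14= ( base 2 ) 1001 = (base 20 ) 9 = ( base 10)9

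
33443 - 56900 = -23457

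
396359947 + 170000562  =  566360509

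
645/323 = 645/323=2.00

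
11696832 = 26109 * 448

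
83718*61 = 5106798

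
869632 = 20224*43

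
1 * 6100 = 6100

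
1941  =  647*3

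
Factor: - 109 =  - 109^1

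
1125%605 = 520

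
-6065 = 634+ - 6699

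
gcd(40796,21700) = 868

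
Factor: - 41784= -2^3*3^1*1741^1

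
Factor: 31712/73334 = 2^4* 37^(-1 )=16/37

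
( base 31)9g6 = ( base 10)9151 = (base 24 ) fl7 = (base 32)8tv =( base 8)21677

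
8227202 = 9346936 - 1119734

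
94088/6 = 47044/3 = 15681.33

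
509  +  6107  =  6616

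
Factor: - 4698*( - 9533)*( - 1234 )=-2^2*3^4*29^1 * 617^1*9533^1 = - 55265965956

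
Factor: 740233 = 13^1*56941^1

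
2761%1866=895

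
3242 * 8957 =29038594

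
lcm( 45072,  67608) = 135216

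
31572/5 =31572/5 = 6314.40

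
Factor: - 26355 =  - 3^1*5^1*7^1*251^1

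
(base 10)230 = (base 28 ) 86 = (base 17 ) D9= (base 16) e6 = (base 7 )446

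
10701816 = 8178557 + 2523259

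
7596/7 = 1085 + 1/7 = 1085.14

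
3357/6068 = 3357/6068 = 0.55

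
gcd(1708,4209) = 61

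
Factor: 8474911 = 8474911^1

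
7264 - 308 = 6956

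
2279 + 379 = 2658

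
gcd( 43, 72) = 1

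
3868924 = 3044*1271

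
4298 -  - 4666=8964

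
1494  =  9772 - 8278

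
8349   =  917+7432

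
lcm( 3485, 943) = 80155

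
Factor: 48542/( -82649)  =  -2^1 * 7^( - 1) * 13^1*1867^1*11807^(-1)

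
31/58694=31/58694 = 0.00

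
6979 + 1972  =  8951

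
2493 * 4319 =10767267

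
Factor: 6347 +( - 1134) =13^1*401^1 = 5213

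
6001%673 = 617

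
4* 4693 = 18772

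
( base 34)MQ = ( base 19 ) 22e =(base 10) 774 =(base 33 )NF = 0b1100000110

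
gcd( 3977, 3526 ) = 41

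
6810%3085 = 640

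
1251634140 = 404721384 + 846912756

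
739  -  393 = 346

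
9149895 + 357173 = 9507068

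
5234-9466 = - 4232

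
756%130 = 106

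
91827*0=0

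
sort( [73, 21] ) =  [21 , 73] 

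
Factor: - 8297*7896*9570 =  - 626960481840 = - 2^4*3^2*5^1 * 7^1*11^1*29^1*47^1*8297^1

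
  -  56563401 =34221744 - 90785145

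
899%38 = 25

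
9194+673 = 9867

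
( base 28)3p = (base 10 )109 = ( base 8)155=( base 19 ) 5e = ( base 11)9A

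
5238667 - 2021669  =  3216998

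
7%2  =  1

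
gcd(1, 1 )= 1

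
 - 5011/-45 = 111 +16/45 = 111.36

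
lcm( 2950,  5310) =26550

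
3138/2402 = 1  +  368/1201 = 1.31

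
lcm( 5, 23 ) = 115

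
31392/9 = 3488 = 3488.00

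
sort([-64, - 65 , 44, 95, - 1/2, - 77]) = [ - 77, -65,-64,-1/2, 44,95] 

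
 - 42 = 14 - 56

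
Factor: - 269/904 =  - 2^( - 3)*113^(-1)*269^1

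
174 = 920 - 746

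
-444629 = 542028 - 986657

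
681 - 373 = 308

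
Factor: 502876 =2^2 * 11^2*1039^1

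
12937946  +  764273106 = 777211052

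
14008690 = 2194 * 6385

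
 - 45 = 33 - 78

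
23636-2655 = 20981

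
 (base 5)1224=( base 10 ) 189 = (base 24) 7l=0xBD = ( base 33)5O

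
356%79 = 40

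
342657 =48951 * 7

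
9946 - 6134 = 3812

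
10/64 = 5/32 = 0.16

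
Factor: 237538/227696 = 893/856= 2^( - 3 )*19^1*47^1*107^ (  -  1)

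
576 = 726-150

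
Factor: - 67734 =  - 2^1*3^2*53^1*71^1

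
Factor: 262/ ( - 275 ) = -2^1*5^( - 2 )*11^( - 1 ) * 131^1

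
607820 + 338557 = 946377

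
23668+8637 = 32305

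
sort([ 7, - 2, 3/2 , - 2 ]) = [ - 2 , - 2, 3/2 , 7] 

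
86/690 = 43/345=0.12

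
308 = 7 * 44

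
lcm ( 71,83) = 5893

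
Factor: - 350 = -2^1 * 5^2*7^1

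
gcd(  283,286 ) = 1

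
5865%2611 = 643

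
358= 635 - 277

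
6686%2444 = 1798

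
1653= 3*551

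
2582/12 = 1291/6=215.17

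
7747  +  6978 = 14725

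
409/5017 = 409/5017 = 0.08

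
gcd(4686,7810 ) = 1562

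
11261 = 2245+9016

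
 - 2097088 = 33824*(-62 ) 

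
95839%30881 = 3196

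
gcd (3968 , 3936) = 32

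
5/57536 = 5/57536= 0.00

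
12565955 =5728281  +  6837674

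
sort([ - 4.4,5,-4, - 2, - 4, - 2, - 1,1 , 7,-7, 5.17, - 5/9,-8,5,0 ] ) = [ - 8, - 7 ,-4.4, - 4,-4, - 2,- 2, - 1, - 5/9, 0 , 1,  5,  5, 5.17 , 7]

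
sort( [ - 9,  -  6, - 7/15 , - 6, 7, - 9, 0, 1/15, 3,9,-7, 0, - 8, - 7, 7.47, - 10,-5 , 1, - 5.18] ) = [ - 10, - 9, - 9,  -  8, - 7, - 7,-6, - 6,  -  5.18, - 5,-7/15,0,0 , 1/15, 1,3,7,  7.47,9 ]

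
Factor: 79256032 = 2^5*2476751^1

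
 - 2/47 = -2/47=- 0.04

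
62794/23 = 62794/23  =  2730.17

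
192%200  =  192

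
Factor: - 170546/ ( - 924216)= 2^( - 2 )*3^( - 1)*97^(-1) * 269^1* 317^1*397^( - 1) = 85273/462108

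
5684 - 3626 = 2058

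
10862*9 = 97758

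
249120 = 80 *3114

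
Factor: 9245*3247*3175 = 95308785125 = 5^3*17^1*43^2*127^1*191^1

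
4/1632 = 1/408 = 0.00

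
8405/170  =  49  +  15/34 = 49.44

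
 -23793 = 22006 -45799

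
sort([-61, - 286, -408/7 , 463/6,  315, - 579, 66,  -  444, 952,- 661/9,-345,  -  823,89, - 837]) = [-837,-823,  -  579,  -  444, -345, -286, - 661/9, - 61 , - 408/7,66 , 463/6, 89,  315, 952]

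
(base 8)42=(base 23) 1B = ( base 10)34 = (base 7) 46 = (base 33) 11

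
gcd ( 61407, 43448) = 1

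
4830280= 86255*56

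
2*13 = 26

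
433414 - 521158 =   -  87744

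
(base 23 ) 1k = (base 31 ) 1C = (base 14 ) 31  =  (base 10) 43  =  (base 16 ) 2B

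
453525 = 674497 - 220972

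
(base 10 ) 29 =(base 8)35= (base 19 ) 1A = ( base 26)13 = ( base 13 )23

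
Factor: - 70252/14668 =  - 7^1 * 13^1 * 19^( - 1 ) = - 91/19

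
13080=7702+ 5378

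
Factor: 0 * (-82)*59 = 0^1 = 0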